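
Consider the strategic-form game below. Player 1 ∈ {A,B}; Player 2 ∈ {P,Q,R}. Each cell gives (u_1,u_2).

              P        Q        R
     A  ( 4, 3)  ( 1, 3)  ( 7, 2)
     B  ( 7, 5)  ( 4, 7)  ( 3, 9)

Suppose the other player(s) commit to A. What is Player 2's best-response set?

BR_2 = {P,Q}

u_2(P vs A) = 3
u_2(Q vs A) = 3
u_2(R vs A) = 2
max payoff 3 at {P,Q}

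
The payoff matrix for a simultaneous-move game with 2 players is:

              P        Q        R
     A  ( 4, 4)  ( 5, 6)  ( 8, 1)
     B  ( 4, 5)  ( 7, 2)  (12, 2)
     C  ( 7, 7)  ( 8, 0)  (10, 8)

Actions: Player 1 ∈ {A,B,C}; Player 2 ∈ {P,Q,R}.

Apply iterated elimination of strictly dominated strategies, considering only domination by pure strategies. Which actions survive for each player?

IESDS → P1:{B,C} P2:{P,R}

P1 drop A (C beats it: P:7>4 Q:8>5 R:10>8)
P2 drop Q (P beats it: B:5>2 C:7>0)
P1→{B,C} P2→{P,R}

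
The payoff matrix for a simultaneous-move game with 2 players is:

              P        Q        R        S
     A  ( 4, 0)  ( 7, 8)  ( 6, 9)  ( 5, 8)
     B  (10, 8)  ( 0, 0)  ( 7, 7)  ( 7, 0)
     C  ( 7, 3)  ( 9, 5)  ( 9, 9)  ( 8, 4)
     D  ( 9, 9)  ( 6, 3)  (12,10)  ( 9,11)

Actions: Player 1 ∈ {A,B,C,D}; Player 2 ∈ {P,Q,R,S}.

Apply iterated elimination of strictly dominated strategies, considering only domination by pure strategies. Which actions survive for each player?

P1 drop A (C beats it: P:7>4 Q:9>7 R:9>6 S:8>5)
P2 drop Q (R beats it: B:7>0 C:9>5 D:10>3)
P1 drop C (D beats it: P:9>7 R:12>9 S:9>8)
P1→{B,D} P2→{P,R,S}

Remaining: P1:{B,D} P2:{P,R,S}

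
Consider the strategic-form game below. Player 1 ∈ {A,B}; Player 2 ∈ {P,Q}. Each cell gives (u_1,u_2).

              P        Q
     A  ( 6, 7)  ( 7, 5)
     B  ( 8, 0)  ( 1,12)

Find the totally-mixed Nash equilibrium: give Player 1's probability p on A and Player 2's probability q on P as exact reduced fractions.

P1 indiff ⇒ q·6+(1-q)·7 = q·8+(1-q)·1 ⇒ q(-2) = (1-q)(-6) ⇒ q = 3/4
P2 indiff ⇒ p·7+(1-p)·0 = p·5+(1-p)·12 ⇒ p(2) = (1-p)(12) ⇒ p = 6/7

P1 mixes 6/7 on A; P2 mixes 3/4 on P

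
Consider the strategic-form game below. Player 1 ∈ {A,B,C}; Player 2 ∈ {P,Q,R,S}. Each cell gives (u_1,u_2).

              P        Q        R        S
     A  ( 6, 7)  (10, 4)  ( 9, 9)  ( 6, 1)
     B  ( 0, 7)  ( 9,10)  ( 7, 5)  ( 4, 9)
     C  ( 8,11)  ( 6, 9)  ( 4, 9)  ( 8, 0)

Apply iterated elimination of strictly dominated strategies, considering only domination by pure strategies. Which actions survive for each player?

IESDS → P1:{A,C} P2:{P,R}

P1 drop B (A beats it: P:6>0 Q:10>9 R:9>7 S:6>4)
P2 drop Q (P beats it: A:7>4 C:11>9)
P2 drop S (P beats it: A:7>1 C:11>0)
P1→{A,C} P2→{P,R}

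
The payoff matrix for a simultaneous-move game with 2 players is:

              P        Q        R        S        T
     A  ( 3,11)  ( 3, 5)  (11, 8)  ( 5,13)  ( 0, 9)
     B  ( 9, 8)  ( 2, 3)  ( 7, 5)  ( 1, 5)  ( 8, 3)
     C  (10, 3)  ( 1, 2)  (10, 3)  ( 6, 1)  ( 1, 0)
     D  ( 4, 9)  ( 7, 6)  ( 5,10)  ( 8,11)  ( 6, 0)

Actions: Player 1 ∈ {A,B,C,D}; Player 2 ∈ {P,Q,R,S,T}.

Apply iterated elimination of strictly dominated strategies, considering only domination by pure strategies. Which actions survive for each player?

IESDS → P1:{A,C,D} P2:{P,R,S}

P2 drop Q (P beats it: A:11>5 B:8>3 C:3>2 D:9>6)
P2 drop T (P beats it: A:11>9 B:8>3 C:3>0 D:9>0)
P1 drop B (C beats it: P:10>9 R:10>7 S:6>1)
P1→{A,C,D} P2→{P,R,S}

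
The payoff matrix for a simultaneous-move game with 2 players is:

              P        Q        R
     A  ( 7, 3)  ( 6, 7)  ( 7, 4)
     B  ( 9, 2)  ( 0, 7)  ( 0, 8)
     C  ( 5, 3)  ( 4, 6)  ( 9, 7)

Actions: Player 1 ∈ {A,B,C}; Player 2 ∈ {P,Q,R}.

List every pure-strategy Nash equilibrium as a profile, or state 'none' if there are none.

(A,P): not NE [P1→B gives 9>7; P2→Q gives 7>3]
(A,Q): NE
(A,R): not NE [P1→C gives 9>7; P2→Q gives 7>4]
(B,P): not NE [P2→R gives 8>2]
(B,Q): not NE [P1→A gives 6>0; P2→R gives 8>7]
(B,R): not NE [P1→C gives 9>0]
(C,P): not NE [P1→B gives 9>5; P2→R gives 7>3]
(C,Q): not NE [P1→A gives 6>4; P2→R gives 7>6]
(C,R): NE

Nash profiles: (A,Q), (C,R)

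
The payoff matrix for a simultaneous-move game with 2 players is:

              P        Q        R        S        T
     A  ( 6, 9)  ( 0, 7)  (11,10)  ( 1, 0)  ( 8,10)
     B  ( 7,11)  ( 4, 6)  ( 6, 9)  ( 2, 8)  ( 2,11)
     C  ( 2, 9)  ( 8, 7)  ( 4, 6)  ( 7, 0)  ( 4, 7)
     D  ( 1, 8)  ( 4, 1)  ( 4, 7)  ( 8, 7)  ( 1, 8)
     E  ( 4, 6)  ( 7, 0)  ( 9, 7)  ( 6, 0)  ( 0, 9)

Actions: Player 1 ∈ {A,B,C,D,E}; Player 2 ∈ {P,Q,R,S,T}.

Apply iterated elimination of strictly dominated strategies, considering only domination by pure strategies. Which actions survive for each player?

P2 drop Q (P beats it: A:9>7 B:11>6 C:9>7 D:8>1 E:6>0)
P2 drop S (P beats it: A:9>0 B:11>8 C:9>0 D:8>7 E:6>0)
P1 drop C (A beats it: P:6>2 R:11>4 T:8>4)
P1 drop D (A beats it: P:6>1 R:11>4 T:8>1)
P1 drop E (A beats it: P:6>4 R:11>9 T:8>0)
P1→{A,B} P2→{P,R,T}

Remaining: P1:{A,B} P2:{P,R,T}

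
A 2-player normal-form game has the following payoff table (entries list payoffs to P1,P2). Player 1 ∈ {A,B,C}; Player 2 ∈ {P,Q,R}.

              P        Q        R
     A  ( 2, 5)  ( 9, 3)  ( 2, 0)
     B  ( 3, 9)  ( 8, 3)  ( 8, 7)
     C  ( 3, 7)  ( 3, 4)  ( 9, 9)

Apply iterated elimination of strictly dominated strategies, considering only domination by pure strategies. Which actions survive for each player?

IESDS → P1:{B,C} P2:{P,R}

P2 drop Q (P beats it: A:5>3 B:9>3 C:7>4)
P1 drop A (B beats it: P:3>2 R:8>2)
P1→{B,C} P2→{P,R}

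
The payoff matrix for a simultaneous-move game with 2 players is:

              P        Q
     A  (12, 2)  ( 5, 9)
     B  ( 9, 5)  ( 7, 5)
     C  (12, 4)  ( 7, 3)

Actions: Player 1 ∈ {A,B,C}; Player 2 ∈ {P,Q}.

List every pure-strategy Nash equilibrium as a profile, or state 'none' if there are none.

(A,P): not NE [P2→Q gives 9>2]
(A,Q): not NE [P1→C gives 7>5]
(B,P): not NE [P1→C gives 12>9]
(B,Q): NE
(C,P): NE
(C,Q): not NE [P2→P gives 4>3]

Nash profiles: (B,Q), (C,P)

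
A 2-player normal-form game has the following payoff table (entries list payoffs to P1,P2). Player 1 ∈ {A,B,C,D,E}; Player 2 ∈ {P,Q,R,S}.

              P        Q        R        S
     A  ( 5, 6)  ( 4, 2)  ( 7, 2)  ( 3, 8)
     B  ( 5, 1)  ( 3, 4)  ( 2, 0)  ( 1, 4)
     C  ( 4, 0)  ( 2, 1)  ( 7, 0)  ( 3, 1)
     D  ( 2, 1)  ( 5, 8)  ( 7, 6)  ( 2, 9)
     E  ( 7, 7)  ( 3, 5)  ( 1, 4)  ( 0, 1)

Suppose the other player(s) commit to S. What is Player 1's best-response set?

u_1(A vs S) = 3
u_1(B vs S) = 1
u_1(C vs S) = 3
u_1(D vs S) = 2
u_1(E vs S) = 0
max payoff 3 at {A,C}

BR_1 = {A,C}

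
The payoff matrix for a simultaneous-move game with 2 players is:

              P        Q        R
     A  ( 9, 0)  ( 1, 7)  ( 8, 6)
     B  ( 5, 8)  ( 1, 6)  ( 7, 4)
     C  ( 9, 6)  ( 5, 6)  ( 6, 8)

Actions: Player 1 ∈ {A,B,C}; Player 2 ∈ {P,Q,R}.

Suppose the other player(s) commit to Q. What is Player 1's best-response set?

u_1(A vs Q) = 1
u_1(B vs Q) = 1
u_1(C vs Q) = 5
max payoff 5 at {C}

argmax u_1 = {C}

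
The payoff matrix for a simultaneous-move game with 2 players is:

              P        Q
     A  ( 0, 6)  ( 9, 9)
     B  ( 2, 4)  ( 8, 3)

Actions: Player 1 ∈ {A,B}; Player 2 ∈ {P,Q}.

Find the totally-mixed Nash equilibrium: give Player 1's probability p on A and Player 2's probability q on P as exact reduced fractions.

P1 indiff ⇒ q·0+(1-q)·9 = q·2+(1-q)·8 ⇒ q(-2) = (1-q)(-1) ⇒ q = 1/3
P2 indiff ⇒ p·6+(1-p)·4 = p·9+(1-p)·3 ⇒ p(-3) = (1-p)(-1) ⇒ p = 1/4

P1 mixes 1/4 on A; P2 mixes 1/3 on P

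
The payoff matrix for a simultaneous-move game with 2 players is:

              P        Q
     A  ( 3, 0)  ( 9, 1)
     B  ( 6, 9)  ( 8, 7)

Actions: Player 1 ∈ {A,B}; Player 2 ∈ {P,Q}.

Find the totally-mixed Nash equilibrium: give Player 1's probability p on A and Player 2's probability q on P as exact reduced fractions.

(p,q) = (2/3, 1/4)

P1 indiff ⇒ q·3+(1-q)·9 = q·6+(1-q)·8 ⇒ q(-3) = (1-q)(-1) ⇒ q = 1/4
P2 indiff ⇒ p·0+(1-p)·9 = p·1+(1-p)·7 ⇒ p(-1) = (1-p)(-2) ⇒ p = 2/3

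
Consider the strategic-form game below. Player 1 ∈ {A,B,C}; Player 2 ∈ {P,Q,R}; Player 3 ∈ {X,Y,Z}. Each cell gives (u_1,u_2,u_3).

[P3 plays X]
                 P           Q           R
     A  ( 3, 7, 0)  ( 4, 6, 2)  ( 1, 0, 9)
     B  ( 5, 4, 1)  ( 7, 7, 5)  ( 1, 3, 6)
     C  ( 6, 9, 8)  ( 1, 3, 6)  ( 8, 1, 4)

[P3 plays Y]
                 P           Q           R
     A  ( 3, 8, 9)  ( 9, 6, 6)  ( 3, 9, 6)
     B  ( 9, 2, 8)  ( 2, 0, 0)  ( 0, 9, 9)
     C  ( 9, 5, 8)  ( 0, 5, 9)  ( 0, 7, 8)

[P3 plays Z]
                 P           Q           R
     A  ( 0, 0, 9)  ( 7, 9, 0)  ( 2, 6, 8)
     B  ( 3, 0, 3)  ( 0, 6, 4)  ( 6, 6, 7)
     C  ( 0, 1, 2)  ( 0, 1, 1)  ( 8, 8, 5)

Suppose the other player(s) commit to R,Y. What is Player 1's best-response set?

u_1(A vs R,Y) = 3
u_1(B vs R,Y) = 0
u_1(C vs R,Y) = 0
max payoff 3 at {A}

BR_1 = {A}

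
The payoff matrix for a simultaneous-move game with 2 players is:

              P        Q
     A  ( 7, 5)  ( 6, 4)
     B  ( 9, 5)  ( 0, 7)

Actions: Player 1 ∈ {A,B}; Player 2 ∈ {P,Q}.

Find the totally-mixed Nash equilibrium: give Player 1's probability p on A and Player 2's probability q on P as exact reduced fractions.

P1 indiff ⇒ q·7+(1-q)·6 = q·9+(1-q)·0 ⇒ q(-2) = (1-q)(-6) ⇒ q = 3/4
P2 indiff ⇒ p·5+(1-p)·5 = p·4+(1-p)·7 ⇒ p(1) = (1-p)(2) ⇒ p = 2/3

p=2/3, q=3/4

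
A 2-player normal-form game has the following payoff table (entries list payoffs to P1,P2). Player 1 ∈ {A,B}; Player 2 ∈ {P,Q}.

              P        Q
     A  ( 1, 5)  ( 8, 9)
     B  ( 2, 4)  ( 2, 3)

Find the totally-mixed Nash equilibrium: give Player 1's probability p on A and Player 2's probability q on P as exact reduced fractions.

p=1/5, q=6/7

P1 indiff ⇒ q·1+(1-q)·8 = q·2+(1-q)·2 ⇒ q(-1) = (1-q)(-6) ⇒ q = 6/7
P2 indiff ⇒ p·5+(1-p)·4 = p·9+(1-p)·3 ⇒ p(-4) = (1-p)(-1) ⇒ p = 1/5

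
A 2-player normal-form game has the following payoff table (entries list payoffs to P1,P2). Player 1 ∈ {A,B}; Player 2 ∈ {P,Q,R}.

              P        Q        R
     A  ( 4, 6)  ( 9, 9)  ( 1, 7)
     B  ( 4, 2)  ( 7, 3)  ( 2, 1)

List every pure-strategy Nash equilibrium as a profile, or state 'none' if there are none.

(A,P): not NE [P2→Q gives 9>6]
(A,Q): NE
(A,R): not NE [P1→B gives 2>1; P2→Q gives 9>7]
(B,P): not NE [P2→Q gives 3>2]
(B,Q): not NE [P1→A gives 9>7]
(B,R): not NE [P2→Q gives 3>1]

Nash profiles: (A,Q)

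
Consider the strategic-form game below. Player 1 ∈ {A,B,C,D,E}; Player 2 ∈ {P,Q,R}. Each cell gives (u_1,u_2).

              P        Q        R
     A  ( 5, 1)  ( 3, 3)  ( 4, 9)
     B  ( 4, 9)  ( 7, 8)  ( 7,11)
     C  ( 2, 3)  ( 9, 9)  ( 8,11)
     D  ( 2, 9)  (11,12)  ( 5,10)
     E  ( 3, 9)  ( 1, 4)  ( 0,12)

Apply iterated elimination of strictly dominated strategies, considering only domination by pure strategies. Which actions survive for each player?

Survivors P1:{C,D} P2:{Q,R}

P1 drop E (A beats it: P:5>3 Q:3>1 R:4>0)
P2 drop P (R beats it: A:9>1 B:11>9 C:11>3 D:10>9)
P1 drop A (B beats it: Q:7>3 R:7>4)
P1 drop B (C beats it: Q:9>7 R:8>7)
P1→{C,D} P2→{Q,R}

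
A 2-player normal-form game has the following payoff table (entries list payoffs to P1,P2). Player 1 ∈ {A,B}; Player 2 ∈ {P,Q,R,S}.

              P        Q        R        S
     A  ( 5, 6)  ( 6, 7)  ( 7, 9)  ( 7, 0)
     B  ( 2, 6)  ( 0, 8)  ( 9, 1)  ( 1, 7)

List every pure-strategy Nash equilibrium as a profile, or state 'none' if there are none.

(A,P): not NE [P2→R gives 9>6]
(A,Q): not NE [P2→R gives 9>7]
(A,R): not NE [P1→B gives 9>7]
(A,S): not NE [P2→R gives 9>0]
(B,P): not NE [P1→A gives 5>2; P2→Q gives 8>6]
(B,Q): not NE [P1→A gives 6>0]
(B,R): not NE [P2→Q gives 8>1]
(B,S): not NE [P1→A gives 7>1; P2→Q gives 8>7]

Equilibria: none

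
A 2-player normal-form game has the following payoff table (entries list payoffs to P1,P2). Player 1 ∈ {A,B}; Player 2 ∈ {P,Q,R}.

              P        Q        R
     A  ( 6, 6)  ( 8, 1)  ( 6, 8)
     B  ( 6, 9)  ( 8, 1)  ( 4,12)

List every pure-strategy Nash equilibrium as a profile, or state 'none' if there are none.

NE set: (A,R)

(A,P): not NE [P2→R gives 8>6]
(A,Q): not NE [P2→R gives 8>1]
(A,R): NE
(B,P): not NE [P2→R gives 12>9]
(B,Q): not NE [P2→R gives 12>1]
(B,R): not NE [P1→A gives 6>4]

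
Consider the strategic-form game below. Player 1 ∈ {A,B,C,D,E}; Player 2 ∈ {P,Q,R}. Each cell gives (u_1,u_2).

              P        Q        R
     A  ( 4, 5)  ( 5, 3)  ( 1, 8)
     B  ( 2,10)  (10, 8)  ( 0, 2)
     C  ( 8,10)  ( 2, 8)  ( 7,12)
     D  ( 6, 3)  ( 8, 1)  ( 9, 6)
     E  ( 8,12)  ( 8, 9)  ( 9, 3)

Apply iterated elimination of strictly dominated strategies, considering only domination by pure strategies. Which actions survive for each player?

P1 drop A (D beats it: P:6>4 Q:8>5 R:9>1)
P2 drop Q (P beats it: B:10>8 C:10>8 D:3>1 E:12>9)
P1 drop B (C beats it: P:8>2 R:7>0)
P1→{C,D,E} P2→{P,R}

Survivors P1:{C,D,E} P2:{P,R}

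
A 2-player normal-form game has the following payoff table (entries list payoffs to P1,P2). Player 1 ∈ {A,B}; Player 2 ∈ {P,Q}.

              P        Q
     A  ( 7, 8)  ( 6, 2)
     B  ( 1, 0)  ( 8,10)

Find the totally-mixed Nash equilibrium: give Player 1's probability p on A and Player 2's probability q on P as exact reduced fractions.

p=5/8, q=1/4

P1 indiff ⇒ q·7+(1-q)·6 = q·1+(1-q)·8 ⇒ q(6) = (1-q)(2) ⇒ q = 1/4
P2 indiff ⇒ p·8+(1-p)·0 = p·2+(1-p)·10 ⇒ p(6) = (1-p)(10) ⇒ p = 5/8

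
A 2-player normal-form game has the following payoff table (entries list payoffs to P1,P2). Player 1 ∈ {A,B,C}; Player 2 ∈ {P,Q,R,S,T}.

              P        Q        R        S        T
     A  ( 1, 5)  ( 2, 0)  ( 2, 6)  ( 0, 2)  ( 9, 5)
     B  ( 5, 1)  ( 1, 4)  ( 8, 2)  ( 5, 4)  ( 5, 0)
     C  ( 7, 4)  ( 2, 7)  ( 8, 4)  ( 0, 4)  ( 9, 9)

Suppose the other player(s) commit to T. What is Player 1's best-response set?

argmax u_1 = {A,C}

u_1(A vs T) = 9
u_1(B vs T) = 5
u_1(C vs T) = 9
max payoff 9 at {A,C}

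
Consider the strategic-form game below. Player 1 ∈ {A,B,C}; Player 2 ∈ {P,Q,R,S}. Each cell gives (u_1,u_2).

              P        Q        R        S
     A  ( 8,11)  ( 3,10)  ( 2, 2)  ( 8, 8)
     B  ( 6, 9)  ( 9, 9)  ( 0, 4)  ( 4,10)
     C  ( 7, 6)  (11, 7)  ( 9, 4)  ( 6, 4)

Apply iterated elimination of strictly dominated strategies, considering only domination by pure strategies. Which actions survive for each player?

P1 drop B (C beats it: P:7>6 Q:11>9 R:9>0 S:6>4)
P2 drop R (P beats it: A:11>2 C:6>4)
P2 drop S (P beats it: A:11>8 C:6>4)
P1→{A,C} P2→{P,Q}

Survivors P1:{A,C} P2:{P,Q}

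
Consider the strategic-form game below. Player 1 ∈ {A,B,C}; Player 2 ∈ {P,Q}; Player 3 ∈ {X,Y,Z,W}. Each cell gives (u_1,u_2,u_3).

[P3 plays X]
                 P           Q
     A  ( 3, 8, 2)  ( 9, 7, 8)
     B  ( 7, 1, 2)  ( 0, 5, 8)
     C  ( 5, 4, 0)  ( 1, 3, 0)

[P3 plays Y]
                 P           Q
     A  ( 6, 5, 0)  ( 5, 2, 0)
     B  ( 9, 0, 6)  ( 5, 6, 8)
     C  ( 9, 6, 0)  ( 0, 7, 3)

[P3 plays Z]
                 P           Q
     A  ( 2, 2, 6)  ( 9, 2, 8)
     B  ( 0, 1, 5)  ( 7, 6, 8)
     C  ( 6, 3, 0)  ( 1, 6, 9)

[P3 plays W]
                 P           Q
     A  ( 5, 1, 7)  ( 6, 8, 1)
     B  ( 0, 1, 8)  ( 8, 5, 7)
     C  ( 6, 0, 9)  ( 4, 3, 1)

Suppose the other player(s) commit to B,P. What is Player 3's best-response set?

u_3(X vs B,P) = 2
u_3(Y vs B,P) = 6
u_3(Z vs B,P) = 5
u_3(W vs B,P) = 8
max payoff 8 at {W}

argmax u_3 = {W}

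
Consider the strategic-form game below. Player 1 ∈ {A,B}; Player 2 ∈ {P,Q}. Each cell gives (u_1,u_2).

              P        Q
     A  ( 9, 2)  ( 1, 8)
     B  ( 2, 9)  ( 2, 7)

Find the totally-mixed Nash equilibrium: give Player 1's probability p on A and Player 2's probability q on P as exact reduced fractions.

(p,q) = (1/4, 1/8)

P1 indiff ⇒ q·9+(1-q)·1 = q·2+(1-q)·2 ⇒ q(7) = (1-q)(1) ⇒ q = 1/8
P2 indiff ⇒ p·2+(1-p)·9 = p·8+(1-p)·7 ⇒ p(-6) = (1-p)(-2) ⇒ p = 1/4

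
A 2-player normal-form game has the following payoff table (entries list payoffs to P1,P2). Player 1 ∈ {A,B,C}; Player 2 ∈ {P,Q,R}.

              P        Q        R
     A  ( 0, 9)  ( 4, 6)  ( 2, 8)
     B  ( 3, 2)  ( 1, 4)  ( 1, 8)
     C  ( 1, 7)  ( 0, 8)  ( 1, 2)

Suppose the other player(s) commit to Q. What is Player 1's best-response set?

argmax u_1 = {A}

u_1(A vs Q) = 4
u_1(B vs Q) = 1
u_1(C vs Q) = 0
max payoff 4 at {A}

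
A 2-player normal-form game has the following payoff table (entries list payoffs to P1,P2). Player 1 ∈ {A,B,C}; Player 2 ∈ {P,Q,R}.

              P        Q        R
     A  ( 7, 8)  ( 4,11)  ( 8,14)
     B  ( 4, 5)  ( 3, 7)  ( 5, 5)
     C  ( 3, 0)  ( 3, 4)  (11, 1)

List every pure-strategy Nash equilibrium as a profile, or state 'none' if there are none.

(A,P): not NE [P2→R gives 14>8]
(A,Q): not NE [P2→R gives 14>11]
(A,R): not NE [P1→C gives 11>8]
(B,P): not NE [P1→A gives 7>4; P2→Q gives 7>5]
(B,Q): not NE [P1→A gives 4>3]
(B,R): not NE [P1→C gives 11>5; P2→Q gives 7>5]
(C,P): not NE [P1→A gives 7>3; P2→Q gives 4>0]
(C,Q): not NE [P1→A gives 4>3]
(C,R): not NE [P2→Q gives 4>1]

PSNE: ∅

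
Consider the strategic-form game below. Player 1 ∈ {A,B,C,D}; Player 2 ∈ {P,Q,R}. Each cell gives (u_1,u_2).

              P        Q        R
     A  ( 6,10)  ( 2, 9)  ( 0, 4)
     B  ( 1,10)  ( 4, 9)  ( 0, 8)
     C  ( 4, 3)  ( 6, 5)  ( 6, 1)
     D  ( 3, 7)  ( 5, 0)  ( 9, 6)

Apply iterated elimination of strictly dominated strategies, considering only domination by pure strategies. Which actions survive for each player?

Survivors P1:{A,C} P2:{P,Q}

P1 drop B (C beats it: P:4>1 Q:6>4 R:6>0)
P2 drop R (P beats it: A:10>4 C:3>1 D:7>6)
P1 drop D (C beats it: P:4>3 Q:6>5)
P1→{A,C} P2→{P,Q}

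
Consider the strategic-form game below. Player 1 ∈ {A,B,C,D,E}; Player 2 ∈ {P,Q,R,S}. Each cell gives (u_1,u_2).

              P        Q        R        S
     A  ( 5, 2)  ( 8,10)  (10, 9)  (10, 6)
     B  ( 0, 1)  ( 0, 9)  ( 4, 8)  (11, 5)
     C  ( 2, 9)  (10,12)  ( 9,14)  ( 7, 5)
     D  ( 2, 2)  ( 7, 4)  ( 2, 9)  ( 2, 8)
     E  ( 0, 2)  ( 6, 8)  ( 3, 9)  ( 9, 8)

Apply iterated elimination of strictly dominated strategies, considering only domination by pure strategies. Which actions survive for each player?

Survivors P1:{A,C} P2:{Q,R}

P1 drop D (A beats it: P:5>2 Q:8>7 R:10>2 S:10>2)
P1 drop E (A beats it: P:5>0 Q:8>6 R:10>3 S:10>9)
P2 drop P (Q beats it: A:10>2 B:9>1 C:12>9)
P2 drop S (Q beats it: A:10>6 B:9>5 C:12>5)
P1 drop B (A beats it: Q:8>0 R:10>4)
P1→{A,C} P2→{Q,R}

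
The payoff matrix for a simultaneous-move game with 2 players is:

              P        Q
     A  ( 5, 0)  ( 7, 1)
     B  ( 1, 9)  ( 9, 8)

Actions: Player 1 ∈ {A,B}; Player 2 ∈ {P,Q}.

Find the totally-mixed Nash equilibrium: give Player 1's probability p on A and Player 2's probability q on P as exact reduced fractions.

p=1/2, q=1/3

P1 indiff ⇒ q·5+(1-q)·7 = q·1+(1-q)·9 ⇒ q(4) = (1-q)(2) ⇒ q = 1/3
P2 indiff ⇒ p·0+(1-p)·9 = p·1+(1-p)·8 ⇒ p(-1) = (1-p)(-1) ⇒ p = 1/2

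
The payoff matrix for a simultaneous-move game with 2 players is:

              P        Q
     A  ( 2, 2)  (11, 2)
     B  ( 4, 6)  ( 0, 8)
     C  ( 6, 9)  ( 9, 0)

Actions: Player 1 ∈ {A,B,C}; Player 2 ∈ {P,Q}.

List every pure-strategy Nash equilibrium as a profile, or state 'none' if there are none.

PSNE = {(A,Q), (C,P)}

(A,P): not NE [P1→C gives 6>2]
(A,Q): NE
(B,P): not NE [P1→C gives 6>4; P2→Q gives 8>6]
(B,Q): not NE [P1→A gives 11>0]
(C,P): NE
(C,Q): not NE [P1→A gives 11>9; P2→P gives 9>0]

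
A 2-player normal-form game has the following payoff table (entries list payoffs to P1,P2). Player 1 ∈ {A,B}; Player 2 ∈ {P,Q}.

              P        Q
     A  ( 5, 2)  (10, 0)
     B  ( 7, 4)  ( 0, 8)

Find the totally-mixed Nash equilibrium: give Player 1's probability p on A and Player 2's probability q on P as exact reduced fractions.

P1 indiff ⇒ q·5+(1-q)·10 = q·7+(1-q)·0 ⇒ q(-2) = (1-q)(-10) ⇒ q = 5/6
P2 indiff ⇒ p·2+(1-p)·4 = p·0+(1-p)·8 ⇒ p(2) = (1-p)(4) ⇒ p = 2/3

p=2/3, q=5/6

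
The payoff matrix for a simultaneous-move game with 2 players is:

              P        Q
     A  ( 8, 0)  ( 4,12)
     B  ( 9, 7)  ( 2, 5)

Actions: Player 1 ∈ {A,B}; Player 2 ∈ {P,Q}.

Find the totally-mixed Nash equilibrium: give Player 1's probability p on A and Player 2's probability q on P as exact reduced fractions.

P1 indiff ⇒ q·8+(1-q)·4 = q·9+(1-q)·2 ⇒ q(-1) = (1-q)(-2) ⇒ q = 2/3
P2 indiff ⇒ p·0+(1-p)·7 = p·12+(1-p)·5 ⇒ p(-12) = (1-p)(-2) ⇒ p = 1/7

p=1/7, q=2/3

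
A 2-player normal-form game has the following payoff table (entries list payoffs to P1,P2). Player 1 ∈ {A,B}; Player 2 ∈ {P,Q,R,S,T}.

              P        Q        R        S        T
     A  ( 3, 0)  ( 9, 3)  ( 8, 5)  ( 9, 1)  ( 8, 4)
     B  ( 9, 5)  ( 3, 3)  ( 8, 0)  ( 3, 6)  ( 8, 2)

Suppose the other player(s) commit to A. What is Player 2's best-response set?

argmax u_2 = {R}

u_2(P vs A) = 0
u_2(Q vs A) = 3
u_2(R vs A) = 5
u_2(S vs A) = 1
u_2(T vs A) = 4
max payoff 5 at {R}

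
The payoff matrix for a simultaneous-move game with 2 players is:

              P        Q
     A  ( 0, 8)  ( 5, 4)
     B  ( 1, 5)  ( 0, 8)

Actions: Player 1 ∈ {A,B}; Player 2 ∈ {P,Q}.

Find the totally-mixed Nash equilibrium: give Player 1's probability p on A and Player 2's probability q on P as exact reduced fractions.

p=3/7, q=5/6

P1 indiff ⇒ q·0+(1-q)·5 = q·1+(1-q)·0 ⇒ q(-1) = (1-q)(-5) ⇒ q = 5/6
P2 indiff ⇒ p·8+(1-p)·5 = p·4+(1-p)·8 ⇒ p(4) = (1-p)(3) ⇒ p = 3/7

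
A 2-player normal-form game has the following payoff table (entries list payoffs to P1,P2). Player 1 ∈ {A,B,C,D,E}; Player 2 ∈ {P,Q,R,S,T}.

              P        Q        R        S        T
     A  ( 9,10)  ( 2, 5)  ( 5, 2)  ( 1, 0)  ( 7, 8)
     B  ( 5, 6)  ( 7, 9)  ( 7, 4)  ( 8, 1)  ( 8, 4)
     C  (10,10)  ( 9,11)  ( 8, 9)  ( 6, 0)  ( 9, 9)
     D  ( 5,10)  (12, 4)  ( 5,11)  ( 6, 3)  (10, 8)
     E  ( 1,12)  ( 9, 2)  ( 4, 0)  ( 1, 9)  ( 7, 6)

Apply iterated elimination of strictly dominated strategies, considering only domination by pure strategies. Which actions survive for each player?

P1 drop A (C beats it: P:10>9 Q:9>2 R:8>5 S:6>1 T:9>7)
P1 drop E (D beats it: P:5>1 Q:12>9 R:5>4 S:6>1 T:10>7)
P2 drop S (P beats it: B:6>1 C:10>0 D:10>3)
P1 drop B (C beats it: P:10>5 Q:9>7 R:8>7 T:9>8)
P2 drop T (P beats it: C:10>9 D:10>8)
P1→{C,D} P2→{P,Q,R}

IESDS → P1:{C,D} P2:{P,Q,R}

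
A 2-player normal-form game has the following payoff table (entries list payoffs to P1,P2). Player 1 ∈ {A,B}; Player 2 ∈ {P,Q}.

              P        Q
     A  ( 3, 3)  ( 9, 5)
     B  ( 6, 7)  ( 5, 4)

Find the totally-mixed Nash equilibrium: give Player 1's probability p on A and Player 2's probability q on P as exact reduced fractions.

P1 indiff ⇒ q·3+(1-q)·9 = q·6+(1-q)·5 ⇒ q(-3) = (1-q)(-4) ⇒ q = 4/7
P2 indiff ⇒ p·3+(1-p)·7 = p·5+(1-p)·4 ⇒ p(-2) = (1-p)(-3) ⇒ p = 3/5

p=3/5, q=4/7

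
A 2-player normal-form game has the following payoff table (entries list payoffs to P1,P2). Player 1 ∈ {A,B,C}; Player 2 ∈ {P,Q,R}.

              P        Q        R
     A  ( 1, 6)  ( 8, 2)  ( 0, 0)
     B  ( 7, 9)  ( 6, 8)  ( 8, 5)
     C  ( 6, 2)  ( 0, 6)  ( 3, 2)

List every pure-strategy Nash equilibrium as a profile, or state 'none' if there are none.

Nash profiles: (B,P)

(A,P): not NE [P1→B gives 7>1]
(A,Q): not NE [P2→P gives 6>2]
(A,R): not NE [P1→B gives 8>0; P2→P gives 6>0]
(B,P): NE
(B,Q): not NE [P1→A gives 8>6; P2→P gives 9>8]
(B,R): not NE [P2→P gives 9>5]
(C,P): not NE [P1→B gives 7>6; P2→Q gives 6>2]
(C,Q): not NE [P1→A gives 8>0]
(C,R): not NE [P1→B gives 8>3; P2→Q gives 6>2]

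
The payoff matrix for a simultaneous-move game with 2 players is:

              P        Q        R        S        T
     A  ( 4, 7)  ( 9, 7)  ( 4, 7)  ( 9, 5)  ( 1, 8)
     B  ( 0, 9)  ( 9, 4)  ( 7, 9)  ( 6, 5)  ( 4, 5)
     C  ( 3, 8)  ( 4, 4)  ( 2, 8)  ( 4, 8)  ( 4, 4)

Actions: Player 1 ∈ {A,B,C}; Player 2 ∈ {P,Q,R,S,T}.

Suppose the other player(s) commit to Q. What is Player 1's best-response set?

P1 best: {A,B}

u_1(A vs Q) = 9
u_1(B vs Q) = 9
u_1(C vs Q) = 4
max payoff 9 at {A,B}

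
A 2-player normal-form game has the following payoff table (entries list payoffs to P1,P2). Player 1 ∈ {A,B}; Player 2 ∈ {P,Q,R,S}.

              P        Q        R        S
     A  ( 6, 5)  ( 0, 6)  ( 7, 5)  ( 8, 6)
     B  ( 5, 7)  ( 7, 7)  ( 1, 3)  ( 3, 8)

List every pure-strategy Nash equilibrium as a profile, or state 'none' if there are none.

PSNE = {(A,S)}

(A,P): not NE [P2→S gives 6>5]
(A,Q): not NE [P1→B gives 7>0]
(A,R): not NE [P2→S gives 6>5]
(A,S): NE
(B,P): not NE [P1→A gives 6>5; P2→S gives 8>7]
(B,Q): not NE [P2→S gives 8>7]
(B,R): not NE [P1→A gives 7>1; P2→S gives 8>3]
(B,S): not NE [P1→A gives 8>3]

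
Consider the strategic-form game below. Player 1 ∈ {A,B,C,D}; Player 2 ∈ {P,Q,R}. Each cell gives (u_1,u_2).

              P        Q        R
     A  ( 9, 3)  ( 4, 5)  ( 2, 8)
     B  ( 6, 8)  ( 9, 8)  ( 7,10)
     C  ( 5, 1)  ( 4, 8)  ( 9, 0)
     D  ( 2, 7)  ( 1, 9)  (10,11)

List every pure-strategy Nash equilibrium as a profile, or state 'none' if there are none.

NE set: (D,R)

(A,P): not NE [P2→R gives 8>3]
(A,Q): not NE [P1→B gives 9>4; P2→R gives 8>5]
(A,R): not NE [P1→D gives 10>2]
(B,P): not NE [P1→A gives 9>6; P2→R gives 10>8]
(B,Q): not NE [P2→R gives 10>8]
(B,R): not NE [P1→D gives 10>7]
(C,P): not NE [P1→A gives 9>5; P2→Q gives 8>1]
(C,Q): not NE [P1→B gives 9>4]
(C,R): not NE [P1→D gives 10>9; P2→Q gives 8>0]
(D,P): not NE [P1→A gives 9>2; P2→R gives 11>7]
(D,Q): not NE [P1→B gives 9>1; P2→R gives 11>9]
(D,R): NE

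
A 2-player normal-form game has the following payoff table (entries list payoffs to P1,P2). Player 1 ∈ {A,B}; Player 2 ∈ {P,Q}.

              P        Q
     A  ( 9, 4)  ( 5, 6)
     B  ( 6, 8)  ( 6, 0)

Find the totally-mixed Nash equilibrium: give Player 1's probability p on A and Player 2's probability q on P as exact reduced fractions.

P1 indiff ⇒ q·9+(1-q)·5 = q·6+(1-q)·6 ⇒ q(3) = (1-q)(1) ⇒ q = 1/4
P2 indiff ⇒ p·4+(1-p)·8 = p·6+(1-p)·0 ⇒ p(-2) = (1-p)(-8) ⇒ p = 4/5

p=4/5, q=1/4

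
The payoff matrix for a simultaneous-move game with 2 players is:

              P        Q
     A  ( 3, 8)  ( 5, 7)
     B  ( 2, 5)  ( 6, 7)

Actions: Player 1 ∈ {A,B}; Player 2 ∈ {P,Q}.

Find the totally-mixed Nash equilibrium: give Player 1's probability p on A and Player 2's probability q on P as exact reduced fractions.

(p,q) = (2/3, 1/2)

P1 indiff ⇒ q·3+(1-q)·5 = q·2+(1-q)·6 ⇒ q(1) = (1-q)(1) ⇒ q = 1/2
P2 indiff ⇒ p·8+(1-p)·5 = p·7+(1-p)·7 ⇒ p(1) = (1-p)(2) ⇒ p = 2/3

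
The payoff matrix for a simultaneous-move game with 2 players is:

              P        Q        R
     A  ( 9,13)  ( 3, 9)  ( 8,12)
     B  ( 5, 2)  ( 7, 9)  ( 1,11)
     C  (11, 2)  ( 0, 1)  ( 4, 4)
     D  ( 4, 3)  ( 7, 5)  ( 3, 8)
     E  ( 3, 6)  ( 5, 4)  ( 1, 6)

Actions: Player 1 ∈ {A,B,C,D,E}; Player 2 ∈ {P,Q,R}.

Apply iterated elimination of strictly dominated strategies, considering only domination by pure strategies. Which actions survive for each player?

P1 drop E (D beats it: P:4>3 Q:7>5 R:3>1)
P2 drop Q (R beats it: A:12>9 B:11>9 C:4>1 D:8>5)
P1 drop B (A beats it: P:9>5 R:8>1)
P1 drop D (A beats it: P:9>4 R:8>3)
P1→{A,C} P2→{P,R}

IESDS → P1:{A,C} P2:{P,R}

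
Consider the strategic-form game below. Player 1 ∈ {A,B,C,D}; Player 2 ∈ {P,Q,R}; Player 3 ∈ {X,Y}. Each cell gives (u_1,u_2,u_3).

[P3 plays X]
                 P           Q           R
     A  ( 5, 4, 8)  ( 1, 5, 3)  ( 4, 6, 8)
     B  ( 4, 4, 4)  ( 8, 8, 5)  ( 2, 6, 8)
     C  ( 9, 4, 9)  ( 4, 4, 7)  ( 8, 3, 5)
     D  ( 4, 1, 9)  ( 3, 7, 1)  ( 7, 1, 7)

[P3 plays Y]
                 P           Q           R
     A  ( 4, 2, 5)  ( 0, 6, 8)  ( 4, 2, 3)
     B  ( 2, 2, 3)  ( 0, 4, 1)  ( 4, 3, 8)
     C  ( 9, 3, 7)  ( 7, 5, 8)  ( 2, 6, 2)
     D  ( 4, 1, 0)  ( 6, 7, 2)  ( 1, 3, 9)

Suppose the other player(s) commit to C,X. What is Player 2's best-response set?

P2 best: {P,Q}

u_2(P vs C,X) = 4
u_2(Q vs C,X) = 4
u_2(R vs C,X) = 3
max payoff 4 at {P,Q}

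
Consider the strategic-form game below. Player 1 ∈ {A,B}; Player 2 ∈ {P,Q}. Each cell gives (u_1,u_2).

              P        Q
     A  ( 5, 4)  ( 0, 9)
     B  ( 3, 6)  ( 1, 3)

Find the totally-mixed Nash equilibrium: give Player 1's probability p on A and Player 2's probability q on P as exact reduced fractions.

(p,q) = (3/8, 1/3)

P1 indiff ⇒ q·5+(1-q)·0 = q·3+(1-q)·1 ⇒ q(2) = (1-q)(1) ⇒ q = 1/3
P2 indiff ⇒ p·4+(1-p)·6 = p·9+(1-p)·3 ⇒ p(-5) = (1-p)(-3) ⇒ p = 3/8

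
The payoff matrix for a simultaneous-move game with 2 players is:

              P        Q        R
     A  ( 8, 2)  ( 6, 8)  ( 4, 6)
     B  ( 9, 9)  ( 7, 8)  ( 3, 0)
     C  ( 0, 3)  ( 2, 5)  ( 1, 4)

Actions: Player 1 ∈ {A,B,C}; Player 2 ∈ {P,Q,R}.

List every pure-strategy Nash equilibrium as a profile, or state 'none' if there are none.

(A,P): not NE [P1→B gives 9>8; P2→Q gives 8>2]
(A,Q): not NE [P1→B gives 7>6]
(A,R): not NE [P2→Q gives 8>6]
(B,P): NE
(B,Q): not NE [P2→P gives 9>8]
(B,R): not NE [P1→A gives 4>3; P2→P gives 9>0]
(C,P): not NE [P1→B gives 9>0; P2→Q gives 5>3]
(C,Q): not NE [P1→B gives 7>2]
(C,R): not NE [P1→A gives 4>1; P2→Q gives 5>4]

Nash profiles: (B,P)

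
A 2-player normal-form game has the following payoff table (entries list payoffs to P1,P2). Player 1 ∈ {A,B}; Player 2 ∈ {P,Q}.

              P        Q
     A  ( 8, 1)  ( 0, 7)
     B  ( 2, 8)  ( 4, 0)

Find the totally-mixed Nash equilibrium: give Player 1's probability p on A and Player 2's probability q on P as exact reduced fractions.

(p,q) = (4/7, 2/5)

P1 indiff ⇒ q·8+(1-q)·0 = q·2+(1-q)·4 ⇒ q(6) = (1-q)(4) ⇒ q = 2/5
P2 indiff ⇒ p·1+(1-p)·8 = p·7+(1-p)·0 ⇒ p(-6) = (1-p)(-8) ⇒ p = 4/7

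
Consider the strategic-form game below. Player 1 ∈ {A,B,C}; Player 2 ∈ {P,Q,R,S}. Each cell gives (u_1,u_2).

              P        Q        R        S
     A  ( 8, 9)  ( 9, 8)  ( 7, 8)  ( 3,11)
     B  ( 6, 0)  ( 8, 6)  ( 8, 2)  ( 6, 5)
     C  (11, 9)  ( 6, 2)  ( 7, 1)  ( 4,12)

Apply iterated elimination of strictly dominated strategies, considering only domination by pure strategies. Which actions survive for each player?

P2 drop P (S beats it: A:11>9 B:5>0 C:12>9)
P1 drop C (B beats it: Q:8>6 R:8>7 S:6>4)
P2 drop R (S beats it: A:11>8 B:5>2)
P1→{A,B} P2→{Q,S}

Survivors P1:{A,B} P2:{Q,S}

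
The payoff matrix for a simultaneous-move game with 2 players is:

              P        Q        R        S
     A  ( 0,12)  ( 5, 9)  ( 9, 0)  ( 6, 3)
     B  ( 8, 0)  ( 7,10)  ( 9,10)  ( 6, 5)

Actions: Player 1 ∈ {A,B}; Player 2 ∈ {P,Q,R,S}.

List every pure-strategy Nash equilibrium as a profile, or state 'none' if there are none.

NE set: (B,Q), (B,R)

(A,P): not NE [P1→B gives 8>0]
(A,Q): not NE [P1→B gives 7>5; P2→P gives 12>9]
(A,R): not NE [P2→P gives 12>0]
(A,S): not NE [P2→P gives 12>3]
(B,P): not NE [P2→R gives 10>0]
(B,Q): NE
(B,R): NE
(B,S): not NE [P2→R gives 10>5]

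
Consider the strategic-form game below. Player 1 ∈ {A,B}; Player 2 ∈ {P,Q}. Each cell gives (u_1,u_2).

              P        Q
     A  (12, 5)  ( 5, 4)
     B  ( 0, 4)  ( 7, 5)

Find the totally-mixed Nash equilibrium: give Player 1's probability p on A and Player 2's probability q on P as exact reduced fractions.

P1 indiff ⇒ q·12+(1-q)·5 = q·0+(1-q)·7 ⇒ q(12) = (1-q)(2) ⇒ q = 1/7
P2 indiff ⇒ p·5+(1-p)·4 = p·4+(1-p)·5 ⇒ p(1) = (1-p)(1) ⇒ p = 1/2

(p,q) = (1/2, 1/7)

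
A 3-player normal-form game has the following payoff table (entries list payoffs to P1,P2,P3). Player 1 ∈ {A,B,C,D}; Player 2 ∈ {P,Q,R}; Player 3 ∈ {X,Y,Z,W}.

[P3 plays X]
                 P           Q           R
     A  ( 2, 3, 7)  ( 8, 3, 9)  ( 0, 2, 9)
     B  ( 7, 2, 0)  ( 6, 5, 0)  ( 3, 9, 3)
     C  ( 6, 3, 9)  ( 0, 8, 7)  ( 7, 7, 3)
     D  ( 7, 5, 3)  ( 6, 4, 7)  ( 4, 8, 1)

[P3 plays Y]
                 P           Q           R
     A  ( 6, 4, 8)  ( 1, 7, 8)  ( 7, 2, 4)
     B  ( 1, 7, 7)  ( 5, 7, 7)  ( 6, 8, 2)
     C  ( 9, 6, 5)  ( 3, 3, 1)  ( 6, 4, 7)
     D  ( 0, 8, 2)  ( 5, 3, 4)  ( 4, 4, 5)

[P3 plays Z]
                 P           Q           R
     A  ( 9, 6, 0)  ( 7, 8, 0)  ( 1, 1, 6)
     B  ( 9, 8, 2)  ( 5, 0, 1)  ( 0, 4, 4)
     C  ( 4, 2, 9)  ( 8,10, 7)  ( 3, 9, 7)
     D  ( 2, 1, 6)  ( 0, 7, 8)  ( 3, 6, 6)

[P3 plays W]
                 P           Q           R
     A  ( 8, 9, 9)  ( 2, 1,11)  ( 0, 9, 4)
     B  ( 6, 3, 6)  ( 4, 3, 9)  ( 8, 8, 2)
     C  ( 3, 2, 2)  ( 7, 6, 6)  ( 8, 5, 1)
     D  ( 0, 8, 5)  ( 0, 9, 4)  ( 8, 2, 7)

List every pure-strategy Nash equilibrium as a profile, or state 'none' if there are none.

PSNE = {(A,P,W), (C,Q,Z)}

(A,P,X): not NE [P1→D gives 7>2; P3→W gives 9>7]
(A,P,Y): not NE [P1→C gives 9>6; P2→Q gives 7>4; P3→W gives 9>8]
(A,P,Z): not NE [P2→Q gives 8>6; P3→W gives 9>0]
(A,P,W): NE
(A,Q,X): not NE [P3→W gives 11>9]
(A,Q,Y): not NE [P1→D gives 5>1; P3→W gives 11>8]
(A,Q,Z): not NE [P1→C gives 8>7; P3→W gives 11>0]
(A,Q,W): not NE [P1→C gives 7>2; P2→R gives 9>1]
(A,R,X): not NE [P1→C gives 7>0; P2→Q gives 3>2]
(A,R,Y): not NE [P2→Q gives 7>2; P3→X gives 9>4]
(A,R,Z): not NE [P1→D gives 3>1; P2→Q gives 8>1; P3→X gives 9>6]
(A,R,W): not NE [P1→D gives 8>0; P3→X gives 9>4]
(B,P,X): not NE [P2→R gives 9>2; P3→Y gives 7>0]
(B,P,Y): not NE [P1→C gives 9>1; P2→R gives 8>7]
(B,P,Z): not NE [P3→Y gives 7>2]
(B,P,W): not NE [P1→A gives 8>6; P2→R gives 8>3; P3→Y gives 7>6]
(B,Q,X): not NE [P1→A gives 8>6; P2→R gives 9>5; P3→W gives 9>0]
(B,Q,Y): not NE [P2→R gives 8>7; P3→W gives 9>7]
(B,Q,Z): not NE [P1→C gives 8>5; P2→P gives 8>0; P3→W gives 9>1]
(B,Q,W): not NE [P1→C gives 7>4; P2→R gives 8>3]
(B,R,X): not NE [P1→C gives 7>3; P3→Z gives 4>3]
(B,R,Y): not NE [P1→A gives 7>6; P3→Z gives 4>2]
(B,R,Z): not NE [P1→D gives 3>0; P2→P gives 8>4]
(B,R,W): not NE [P3→Z gives 4>2]
(C,P,X): not NE [P1→D gives 7>6; P2→Q gives 8>3]
(C,P,Y): not NE [P3→Z gives 9>5]
(C,P,Z): not NE [P1→B gives 9>4; P2→Q gives 10>2]
(C,P,W): not NE [P1→A gives 8>3; P2→Q gives 6>2; P3→Z gives 9>2]
(C,Q,X): not NE [P1→A gives 8>0]
(C,Q,Y): not NE [P1→D gives 5>3; P2→P gives 6>3; P3→Z gives 7>1]
(C,Q,Z): NE
(C,Q,W): not NE [P3→Z gives 7>6]
(C,R,X): not NE [P2→Q gives 8>7; P3→Z gives 7>3]
(C,R,Y): not NE [P1→A gives 7>6; P2→P gives 6>4]
(C,R,Z): not NE [P2→Q gives 10>9]
(C,R,W): not NE [P2→Q gives 6>5; P3→Z gives 7>1]
(D,P,X): not NE [P2→R gives 8>5; P3→Z gives 6>3]
(D,P,Y): not NE [P1→C gives 9>0; P3→Z gives 6>2]
(D,P,Z): not NE [P1→B gives 9>2; P2→Q gives 7>1]
(D,P,W): not NE [P1→A gives 8>0; P2→Q gives 9>8; P3→Z gives 6>5]
(D,Q,X): not NE [P1→A gives 8>6; P2→R gives 8>4; P3→Z gives 8>7]
(D,Q,Y): not NE [P2→P gives 8>3; P3→Z gives 8>4]
(D,Q,Z): not NE [P1→C gives 8>0]
(D,Q,W): not NE [P1→C gives 7>0; P3→Z gives 8>4]
(D,R,X): not NE [P1→C gives 7>4; P3→W gives 7>1]
(D,R,Y): not NE [P1→A gives 7>4; P2→P gives 8>4; P3→W gives 7>5]
(D,R,Z): not NE [P2→Q gives 7>6; P3→W gives 7>6]
(D,R,W): not NE [P2→Q gives 9>2]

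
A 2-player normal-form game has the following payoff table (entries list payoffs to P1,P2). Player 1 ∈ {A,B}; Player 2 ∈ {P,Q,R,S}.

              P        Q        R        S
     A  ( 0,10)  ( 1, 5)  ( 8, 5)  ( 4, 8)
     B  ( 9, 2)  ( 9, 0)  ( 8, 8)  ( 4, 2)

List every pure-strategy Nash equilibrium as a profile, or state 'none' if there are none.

NE set: (B,R)

(A,P): not NE [P1→B gives 9>0]
(A,Q): not NE [P1→B gives 9>1; P2→P gives 10>5]
(A,R): not NE [P2→P gives 10>5]
(A,S): not NE [P2→P gives 10>8]
(B,P): not NE [P2→R gives 8>2]
(B,Q): not NE [P2→R gives 8>0]
(B,R): NE
(B,S): not NE [P2→R gives 8>2]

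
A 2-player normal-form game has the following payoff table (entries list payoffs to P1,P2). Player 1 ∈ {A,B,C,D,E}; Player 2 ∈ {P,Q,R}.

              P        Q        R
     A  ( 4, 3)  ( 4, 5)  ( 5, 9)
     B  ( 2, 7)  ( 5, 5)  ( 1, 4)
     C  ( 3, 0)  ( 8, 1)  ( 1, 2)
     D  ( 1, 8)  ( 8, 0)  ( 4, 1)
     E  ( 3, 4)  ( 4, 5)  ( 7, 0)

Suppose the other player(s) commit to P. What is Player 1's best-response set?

BR_1 = {A}

u_1(A vs P) = 4
u_1(B vs P) = 2
u_1(C vs P) = 3
u_1(D vs P) = 1
u_1(E vs P) = 3
max payoff 4 at {A}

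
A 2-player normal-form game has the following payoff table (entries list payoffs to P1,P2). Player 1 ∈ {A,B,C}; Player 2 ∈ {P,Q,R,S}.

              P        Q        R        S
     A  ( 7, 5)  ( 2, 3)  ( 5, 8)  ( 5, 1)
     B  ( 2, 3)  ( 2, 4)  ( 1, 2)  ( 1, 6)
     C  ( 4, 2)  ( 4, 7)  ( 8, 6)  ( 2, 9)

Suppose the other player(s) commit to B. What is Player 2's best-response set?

u_2(P vs B) = 3
u_2(Q vs B) = 4
u_2(R vs B) = 2
u_2(S vs B) = 6
max payoff 6 at {S}

BR_2 = {S}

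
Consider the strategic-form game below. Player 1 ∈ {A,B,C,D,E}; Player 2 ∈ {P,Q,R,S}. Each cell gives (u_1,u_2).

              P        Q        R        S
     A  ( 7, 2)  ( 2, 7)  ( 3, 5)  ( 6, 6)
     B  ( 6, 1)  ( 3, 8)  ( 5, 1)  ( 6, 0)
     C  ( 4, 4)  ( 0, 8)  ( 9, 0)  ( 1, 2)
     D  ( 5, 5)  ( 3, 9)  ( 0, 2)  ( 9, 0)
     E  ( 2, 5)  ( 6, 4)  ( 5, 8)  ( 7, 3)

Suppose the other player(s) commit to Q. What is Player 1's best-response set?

P1 best: {E}

u_1(A vs Q) = 2
u_1(B vs Q) = 3
u_1(C vs Q) = 0
u_1(D vs Q) = 3
u_1(E vs Q) = 6
max payoff 6 at {E}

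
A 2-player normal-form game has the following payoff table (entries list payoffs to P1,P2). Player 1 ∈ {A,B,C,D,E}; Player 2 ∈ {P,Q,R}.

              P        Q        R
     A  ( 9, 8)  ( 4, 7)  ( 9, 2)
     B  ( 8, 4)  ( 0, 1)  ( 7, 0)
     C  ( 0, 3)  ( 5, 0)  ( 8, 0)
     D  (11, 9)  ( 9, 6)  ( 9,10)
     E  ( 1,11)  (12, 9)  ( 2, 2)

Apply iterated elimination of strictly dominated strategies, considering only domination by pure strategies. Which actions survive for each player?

P1 drop B (A beats it: P:9>8 Q:4>0 R:9>7)
P1 drop C (D beats it: P:11>0 Q:9>5 R:9>8)
P2 drop Q (P beats it: A:8>7 D:9>6 E:11>9)
P1 drop E (A beats it: P:9>1 R:9>2)
P1→{A,D} P2→{P,R}

Survivors P1:{A,D} P2:{P,R}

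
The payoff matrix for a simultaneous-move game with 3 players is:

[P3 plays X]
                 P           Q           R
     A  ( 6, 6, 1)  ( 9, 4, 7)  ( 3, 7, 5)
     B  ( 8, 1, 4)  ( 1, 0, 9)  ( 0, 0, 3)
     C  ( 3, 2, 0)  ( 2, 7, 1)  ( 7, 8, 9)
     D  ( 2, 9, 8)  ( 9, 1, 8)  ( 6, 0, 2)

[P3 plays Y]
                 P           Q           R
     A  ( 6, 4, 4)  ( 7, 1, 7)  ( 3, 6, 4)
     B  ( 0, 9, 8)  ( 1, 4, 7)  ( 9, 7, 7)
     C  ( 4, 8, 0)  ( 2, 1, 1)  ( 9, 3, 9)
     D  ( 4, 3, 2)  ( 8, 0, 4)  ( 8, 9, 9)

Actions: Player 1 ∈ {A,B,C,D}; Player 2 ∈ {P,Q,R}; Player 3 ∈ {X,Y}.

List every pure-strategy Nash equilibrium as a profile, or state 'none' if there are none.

NE set: (C,R,X)

(A,P,X): not NE [P1→B gives 8>6; P2→R gives 7>6; P3→Y gives 4>1]
(A,P,Y): not NE [P2→R gives 6>4]
(A,Q,X): not NE [P2→R gives 7>4]
(A,Q,Y): not NE [P1→D gives 8>7; P2→R gives 6>1]
(A,R,X): not NE [P1→C gives 7>3]
(A,R,Y): not NE [P1→C gives 9>3; P3→X gives 5>4]
(B,P,X): not NE [P3→Y gives 8>4]
(B,P,Y): not NE [P1→A gives 6>0]
(B,Q,X): not NE [P1→D gives 9>1; P2→P gives 1>0]
(B,Q,Y): not NE [P1→D gives 8>1; P2→P gives 9>4; P3→X gives 9>7]
(B,R,X): not NE [P1→C gives 7>0; P2→P gives 1>0; P3→Y gives 7>3]
(B,R,Y): not NE [P2→P gives 9>7]
(C,P,X): not NE [P1→B gives 8>3; P2→R gives 8>2]
(C,P,Y): not NE [P1→A gives 6>4]
(C,Q,X): not NE [P1→D gives 9>2; P2→R gives 8>7]
(C,Q,Y): not NE [P1→D gives 8>2; P2→P gives 8>1]
(C,R,X): NE
(C,R,Y): not NE [P2→P gives 8>3]
(D,P,X): not NE [P1→B gives 8>2]
(D,P,Y): not NE [P1→A gives 6>4; P2→R gives 9>3; P3→X gives 8>2]
(D,Q,X): not NE [P2→P gives 9>1]
(D,Q,Y): not NE [P2→R gives 9>0; P3→X gives 8>4]
(D,R,X): not NE [P1→C gives 7>6; P2→P gives 9>0; P3→Y gives 9>2]
(D,R,Y): not NE [P1→C gives 9>8]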